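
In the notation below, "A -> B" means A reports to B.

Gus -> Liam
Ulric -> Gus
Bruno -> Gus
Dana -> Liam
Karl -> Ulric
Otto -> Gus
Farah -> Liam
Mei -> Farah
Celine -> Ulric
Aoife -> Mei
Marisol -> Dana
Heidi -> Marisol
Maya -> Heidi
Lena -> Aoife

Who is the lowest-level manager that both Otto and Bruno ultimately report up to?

Gus

Otto's chain of managers is Gus, Liam. Bruno's chain of managers is Gus, Liam. The first manager that appears in both chains is Gus.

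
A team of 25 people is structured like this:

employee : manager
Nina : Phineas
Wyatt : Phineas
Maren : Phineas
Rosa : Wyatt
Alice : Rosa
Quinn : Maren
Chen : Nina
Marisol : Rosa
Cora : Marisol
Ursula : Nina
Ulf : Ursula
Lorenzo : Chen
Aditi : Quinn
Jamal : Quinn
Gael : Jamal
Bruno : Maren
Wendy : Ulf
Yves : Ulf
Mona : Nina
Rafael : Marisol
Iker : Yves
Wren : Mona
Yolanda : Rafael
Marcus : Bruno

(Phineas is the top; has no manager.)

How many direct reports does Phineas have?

Phineas directly manages Nina, Wyatt, Maren. That is 3 direct reports.

3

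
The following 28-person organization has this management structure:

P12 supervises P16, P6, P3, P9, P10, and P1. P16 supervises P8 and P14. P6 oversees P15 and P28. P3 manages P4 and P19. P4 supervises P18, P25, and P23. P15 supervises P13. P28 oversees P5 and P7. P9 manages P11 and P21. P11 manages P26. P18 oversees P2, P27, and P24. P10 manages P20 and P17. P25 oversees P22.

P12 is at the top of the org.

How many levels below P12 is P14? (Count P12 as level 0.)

Chain from P14 up to P12: P14 → P16 → P12. That is 2 steps up, so P14 is 2 levels below P12.

2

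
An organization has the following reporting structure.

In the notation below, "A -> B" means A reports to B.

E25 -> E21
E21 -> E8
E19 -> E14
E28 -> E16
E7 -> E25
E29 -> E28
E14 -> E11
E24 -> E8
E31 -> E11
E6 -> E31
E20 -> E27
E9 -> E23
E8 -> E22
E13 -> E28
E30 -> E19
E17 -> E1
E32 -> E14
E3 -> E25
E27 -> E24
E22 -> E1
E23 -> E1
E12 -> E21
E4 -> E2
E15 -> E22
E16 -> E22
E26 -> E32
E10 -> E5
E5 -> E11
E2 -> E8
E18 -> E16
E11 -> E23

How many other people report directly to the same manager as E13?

1

E13 reports to E28. E28's other direct reports are E29 — 1 peer.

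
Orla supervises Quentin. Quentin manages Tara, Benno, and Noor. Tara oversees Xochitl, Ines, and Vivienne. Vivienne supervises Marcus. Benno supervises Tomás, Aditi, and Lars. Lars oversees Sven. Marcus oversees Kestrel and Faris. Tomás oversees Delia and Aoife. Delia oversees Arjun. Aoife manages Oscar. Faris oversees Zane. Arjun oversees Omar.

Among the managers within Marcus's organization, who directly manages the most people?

Marcus

Direct-report counts within Marcus's organization: Marcus has 2; Faris has 1. The largest is 2, held by Marcus.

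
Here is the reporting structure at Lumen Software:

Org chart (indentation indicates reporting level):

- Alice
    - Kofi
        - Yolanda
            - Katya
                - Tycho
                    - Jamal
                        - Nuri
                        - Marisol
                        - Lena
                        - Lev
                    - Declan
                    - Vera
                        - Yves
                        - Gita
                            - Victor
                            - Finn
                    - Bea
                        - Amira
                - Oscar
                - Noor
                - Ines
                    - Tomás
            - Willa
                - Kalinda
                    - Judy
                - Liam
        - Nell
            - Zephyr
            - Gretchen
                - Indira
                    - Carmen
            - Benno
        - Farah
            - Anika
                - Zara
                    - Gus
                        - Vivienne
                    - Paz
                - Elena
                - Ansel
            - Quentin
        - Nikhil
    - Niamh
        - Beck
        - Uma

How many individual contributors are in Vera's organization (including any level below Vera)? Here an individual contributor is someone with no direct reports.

The people in Vera's organization with no one reporting to them are Finn, Victor, Yves. That is 3.

3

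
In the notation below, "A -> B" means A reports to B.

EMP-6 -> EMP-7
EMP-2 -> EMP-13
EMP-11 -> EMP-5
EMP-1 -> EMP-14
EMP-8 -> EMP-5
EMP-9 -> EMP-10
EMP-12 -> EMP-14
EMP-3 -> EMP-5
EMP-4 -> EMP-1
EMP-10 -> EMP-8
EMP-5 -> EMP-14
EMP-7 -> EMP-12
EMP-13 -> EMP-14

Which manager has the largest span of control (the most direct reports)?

Direct-report counts: EMP-14 has 4; EMP-12 has 1; EMP-7 has 1; EMP-13 has 1; EMP-1 has 1; EMP-5 has 3; EMP-8 has 1; EMP-10 has 1. The largest is 4, held by EMP-14.

EMP-14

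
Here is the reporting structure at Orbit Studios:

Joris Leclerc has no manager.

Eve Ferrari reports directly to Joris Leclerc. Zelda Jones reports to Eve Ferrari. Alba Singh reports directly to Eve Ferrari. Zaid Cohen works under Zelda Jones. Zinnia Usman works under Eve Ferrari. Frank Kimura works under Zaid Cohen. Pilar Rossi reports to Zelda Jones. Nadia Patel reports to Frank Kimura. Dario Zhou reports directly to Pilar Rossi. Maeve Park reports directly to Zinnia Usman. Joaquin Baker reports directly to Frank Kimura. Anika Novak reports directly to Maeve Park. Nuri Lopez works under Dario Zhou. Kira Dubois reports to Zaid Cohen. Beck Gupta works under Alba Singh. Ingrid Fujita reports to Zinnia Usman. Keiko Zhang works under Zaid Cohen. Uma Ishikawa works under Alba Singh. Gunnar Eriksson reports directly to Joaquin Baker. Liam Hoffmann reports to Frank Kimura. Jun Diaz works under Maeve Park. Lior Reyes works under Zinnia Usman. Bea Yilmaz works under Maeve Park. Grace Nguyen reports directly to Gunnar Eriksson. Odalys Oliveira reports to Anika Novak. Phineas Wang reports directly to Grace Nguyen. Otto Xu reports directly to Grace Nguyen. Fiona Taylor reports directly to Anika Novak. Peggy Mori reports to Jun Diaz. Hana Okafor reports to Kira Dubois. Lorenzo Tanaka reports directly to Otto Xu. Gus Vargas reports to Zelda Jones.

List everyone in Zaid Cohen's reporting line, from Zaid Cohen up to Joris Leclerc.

Zaid Cohen -> Zelda Jones -> Eve Ferrari -> Joris Leclerc

Zaid Cohen reports to Zelda Jones. Zelda Jones reports to Eve Ferrari. Eve Ferrari reports to Joris Leclerc. Joris Leclerc is at the top.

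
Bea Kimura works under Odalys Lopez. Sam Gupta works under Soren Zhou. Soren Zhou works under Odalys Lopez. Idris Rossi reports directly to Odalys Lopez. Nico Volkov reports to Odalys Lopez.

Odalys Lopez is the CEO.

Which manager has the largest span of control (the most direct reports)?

Odalys Lopez

Direct-report counts: Odalys Lopez has 4; Soren Zhou has 1. The largest is 4, held by Odalys Lopez.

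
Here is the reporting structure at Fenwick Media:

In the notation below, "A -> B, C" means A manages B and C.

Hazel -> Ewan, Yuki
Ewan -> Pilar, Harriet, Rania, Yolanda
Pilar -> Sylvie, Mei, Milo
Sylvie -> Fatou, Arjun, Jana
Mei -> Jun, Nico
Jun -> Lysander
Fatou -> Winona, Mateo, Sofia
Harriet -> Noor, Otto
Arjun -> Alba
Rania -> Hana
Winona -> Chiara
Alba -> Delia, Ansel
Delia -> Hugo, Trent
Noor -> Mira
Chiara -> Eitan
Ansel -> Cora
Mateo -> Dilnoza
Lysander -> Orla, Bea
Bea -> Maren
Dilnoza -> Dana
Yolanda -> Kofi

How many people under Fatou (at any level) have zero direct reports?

3

The people in Fatou's organization with no one reporting to them are Sofia, Dana, Eitan. That is 3.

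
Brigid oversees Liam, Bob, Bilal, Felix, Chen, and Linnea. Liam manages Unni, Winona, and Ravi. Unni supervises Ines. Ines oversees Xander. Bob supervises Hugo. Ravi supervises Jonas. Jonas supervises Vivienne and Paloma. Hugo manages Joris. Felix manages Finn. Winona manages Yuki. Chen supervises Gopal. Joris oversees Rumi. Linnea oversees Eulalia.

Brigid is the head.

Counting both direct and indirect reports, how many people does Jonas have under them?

2

Jonas directly manages Vivienne, Paloma. Vivienne has no reports. Paloma has no reports. So Jonas's organization is 2 direct reports plus everyone under them: 1 + 1 = 2.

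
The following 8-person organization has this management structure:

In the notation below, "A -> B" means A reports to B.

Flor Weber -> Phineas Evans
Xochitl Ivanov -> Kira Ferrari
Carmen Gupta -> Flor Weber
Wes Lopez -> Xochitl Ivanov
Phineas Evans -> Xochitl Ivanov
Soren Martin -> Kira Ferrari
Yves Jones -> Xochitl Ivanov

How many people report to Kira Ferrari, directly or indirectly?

7

Kira Ferrari directly manages Xochitl Ivanov, Soren Martin. Under Xochitl Ivanov: Yves Jones, Wes Lopez, Phineas Evans, Flor Weber, Carmen Gupta (5). Soren Martin has no reports. So Kira Ferrari's organization is 2 direct reports plus everyone under them: 6 + 1 = 7.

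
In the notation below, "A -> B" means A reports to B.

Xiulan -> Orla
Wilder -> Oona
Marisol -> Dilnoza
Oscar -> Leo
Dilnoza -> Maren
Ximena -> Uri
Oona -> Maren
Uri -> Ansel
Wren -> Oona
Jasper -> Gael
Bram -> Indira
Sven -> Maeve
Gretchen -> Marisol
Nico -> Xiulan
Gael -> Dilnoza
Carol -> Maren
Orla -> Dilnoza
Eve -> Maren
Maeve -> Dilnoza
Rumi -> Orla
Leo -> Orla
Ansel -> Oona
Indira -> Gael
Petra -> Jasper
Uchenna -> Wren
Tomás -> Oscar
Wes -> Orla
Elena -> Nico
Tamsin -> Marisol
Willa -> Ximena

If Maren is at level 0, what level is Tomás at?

Chain from Tomás up to Maren: Tomás → Oscar → Leo → Orla → Dilnoza → Maren. That is 5 steps up, so Tomás is 5 levels below Maren.

5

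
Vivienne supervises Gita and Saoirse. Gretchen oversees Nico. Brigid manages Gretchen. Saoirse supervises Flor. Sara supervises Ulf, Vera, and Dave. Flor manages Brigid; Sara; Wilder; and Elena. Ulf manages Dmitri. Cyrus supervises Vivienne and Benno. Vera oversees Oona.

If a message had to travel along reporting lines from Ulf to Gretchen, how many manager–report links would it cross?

4

Ulf is 2 levels below Flor, and Gretchen is 2 levels below Flor (their lowest common manager). The shortest path runs up from Ulf to Flor and back down to Gretchen: 2 + 2 = 4 links.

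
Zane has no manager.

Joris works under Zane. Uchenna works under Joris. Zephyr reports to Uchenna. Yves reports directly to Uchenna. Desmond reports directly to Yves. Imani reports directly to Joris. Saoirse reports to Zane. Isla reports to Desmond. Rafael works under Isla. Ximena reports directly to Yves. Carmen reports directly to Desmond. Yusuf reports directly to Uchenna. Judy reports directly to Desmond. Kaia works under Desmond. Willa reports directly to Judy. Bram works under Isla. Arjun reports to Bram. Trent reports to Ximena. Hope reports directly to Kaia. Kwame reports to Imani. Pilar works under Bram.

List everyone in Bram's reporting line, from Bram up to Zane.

Bram reports to Isla. Isla reports to Desmond. Desmond reports to Yves. Yves reports to Uchenna. Uchenna reports to Joris. Joris reports to Zane. Zane is at the top.

Bram -> Isla -> Desmond -> Yves -> Uchenna -> Joris -> Zane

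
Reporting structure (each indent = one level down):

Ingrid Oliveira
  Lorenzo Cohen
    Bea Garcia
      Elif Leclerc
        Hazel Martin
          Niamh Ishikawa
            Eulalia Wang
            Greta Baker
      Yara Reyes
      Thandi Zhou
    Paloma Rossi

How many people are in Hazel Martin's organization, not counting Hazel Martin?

3

Hazel Martin directly manages Niamh Ishikawa. Under Niamh Ishikawa: Greta Baker, Eulalia Wang (2). That's 3 in total.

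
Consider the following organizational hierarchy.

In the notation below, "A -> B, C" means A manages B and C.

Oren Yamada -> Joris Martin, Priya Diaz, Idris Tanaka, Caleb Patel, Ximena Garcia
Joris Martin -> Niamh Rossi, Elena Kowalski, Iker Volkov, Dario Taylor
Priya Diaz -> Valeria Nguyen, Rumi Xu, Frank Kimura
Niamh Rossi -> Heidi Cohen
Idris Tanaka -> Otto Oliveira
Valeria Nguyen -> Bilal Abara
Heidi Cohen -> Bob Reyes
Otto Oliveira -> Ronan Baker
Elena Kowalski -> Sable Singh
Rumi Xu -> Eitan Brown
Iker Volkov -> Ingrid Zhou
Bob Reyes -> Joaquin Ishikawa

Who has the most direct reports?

Oren Yamada

Direct-report counts: Oren Yamada has 5; Idris Tanaka has 1; Otto Oliveira has 1; Priya Diaz has 3; Rumi Xu has 1; Valeria Nguyen has 1; Joris Martin has 4; Iker Volkov has 1; Elena Kowalski has 1; Niamh Rossi has 1; Heidi Cohen has 1; Bob Reyes has 1. The largest is 5, held by Oren Yamada.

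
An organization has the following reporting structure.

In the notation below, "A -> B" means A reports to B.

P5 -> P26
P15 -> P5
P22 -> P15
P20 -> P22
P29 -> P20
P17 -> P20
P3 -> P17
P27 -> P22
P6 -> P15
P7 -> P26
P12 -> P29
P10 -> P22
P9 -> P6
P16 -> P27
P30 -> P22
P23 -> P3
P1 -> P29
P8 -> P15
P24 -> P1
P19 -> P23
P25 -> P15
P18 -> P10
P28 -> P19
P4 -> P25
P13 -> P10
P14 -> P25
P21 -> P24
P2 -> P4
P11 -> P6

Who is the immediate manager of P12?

P12 reports directly to P29.

P29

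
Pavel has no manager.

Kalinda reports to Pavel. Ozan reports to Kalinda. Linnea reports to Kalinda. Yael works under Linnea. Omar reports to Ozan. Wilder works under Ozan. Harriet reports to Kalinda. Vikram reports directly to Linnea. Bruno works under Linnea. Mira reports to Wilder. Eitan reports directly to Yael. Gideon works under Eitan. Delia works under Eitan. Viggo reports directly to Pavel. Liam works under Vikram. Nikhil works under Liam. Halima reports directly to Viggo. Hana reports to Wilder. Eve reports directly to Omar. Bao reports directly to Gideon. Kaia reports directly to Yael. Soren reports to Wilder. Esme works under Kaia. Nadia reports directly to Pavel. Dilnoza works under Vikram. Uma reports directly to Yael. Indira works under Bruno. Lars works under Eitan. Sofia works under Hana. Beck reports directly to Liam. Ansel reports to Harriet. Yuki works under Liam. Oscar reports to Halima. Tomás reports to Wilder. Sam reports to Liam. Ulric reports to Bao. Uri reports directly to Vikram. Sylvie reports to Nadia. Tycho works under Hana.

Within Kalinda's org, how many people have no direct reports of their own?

19

The people in Kalinda's organization with no one reporting to them are Ansel, Indira, Uri, Dilnoza, Sam, Yuki, Beck, Nikhil, Uma, Esme, Lars, Delia, Ulric, Tomás, Soren, Tycho, Sofia, Mira, Eve. That is 19.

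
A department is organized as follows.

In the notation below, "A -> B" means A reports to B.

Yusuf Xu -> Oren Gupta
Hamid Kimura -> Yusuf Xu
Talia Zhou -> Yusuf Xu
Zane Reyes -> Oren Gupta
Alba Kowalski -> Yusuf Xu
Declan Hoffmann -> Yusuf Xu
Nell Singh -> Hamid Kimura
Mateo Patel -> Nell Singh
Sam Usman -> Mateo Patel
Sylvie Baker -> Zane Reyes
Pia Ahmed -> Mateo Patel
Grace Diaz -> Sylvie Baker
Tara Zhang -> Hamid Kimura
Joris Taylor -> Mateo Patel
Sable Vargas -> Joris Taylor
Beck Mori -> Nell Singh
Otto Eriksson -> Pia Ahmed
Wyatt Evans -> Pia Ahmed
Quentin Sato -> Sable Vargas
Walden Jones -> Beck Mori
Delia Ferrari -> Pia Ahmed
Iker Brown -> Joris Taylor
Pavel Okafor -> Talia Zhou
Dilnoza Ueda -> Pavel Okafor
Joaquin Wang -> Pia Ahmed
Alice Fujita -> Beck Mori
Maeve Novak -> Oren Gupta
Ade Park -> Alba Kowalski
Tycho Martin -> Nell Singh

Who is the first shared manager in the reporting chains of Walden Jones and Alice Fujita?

Walden Jones's chain of managers is Beck Mori, Nell Singh, Hamid Kimura, Yusuf Xu, Oren Gupta. Alice Fujita's chain of managers is Beck Mori, Nell Singh, Hamid Kimura, Yusuf Xu, Oren Gupta. The first manager that appears in both chains is Beck Mori.

Beck Mori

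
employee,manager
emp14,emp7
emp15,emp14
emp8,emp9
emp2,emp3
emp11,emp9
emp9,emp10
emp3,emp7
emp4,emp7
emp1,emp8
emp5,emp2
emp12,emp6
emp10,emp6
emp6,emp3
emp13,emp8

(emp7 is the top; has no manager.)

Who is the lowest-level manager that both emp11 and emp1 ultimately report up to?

emp11's chain of managers is emp9, emp10, emp6, emp3, emp7. emp1's chain of managers is emp8, emp9, emp10, emp6, emp3, emp7. The first manager that appears in both chains is emp9.

emp9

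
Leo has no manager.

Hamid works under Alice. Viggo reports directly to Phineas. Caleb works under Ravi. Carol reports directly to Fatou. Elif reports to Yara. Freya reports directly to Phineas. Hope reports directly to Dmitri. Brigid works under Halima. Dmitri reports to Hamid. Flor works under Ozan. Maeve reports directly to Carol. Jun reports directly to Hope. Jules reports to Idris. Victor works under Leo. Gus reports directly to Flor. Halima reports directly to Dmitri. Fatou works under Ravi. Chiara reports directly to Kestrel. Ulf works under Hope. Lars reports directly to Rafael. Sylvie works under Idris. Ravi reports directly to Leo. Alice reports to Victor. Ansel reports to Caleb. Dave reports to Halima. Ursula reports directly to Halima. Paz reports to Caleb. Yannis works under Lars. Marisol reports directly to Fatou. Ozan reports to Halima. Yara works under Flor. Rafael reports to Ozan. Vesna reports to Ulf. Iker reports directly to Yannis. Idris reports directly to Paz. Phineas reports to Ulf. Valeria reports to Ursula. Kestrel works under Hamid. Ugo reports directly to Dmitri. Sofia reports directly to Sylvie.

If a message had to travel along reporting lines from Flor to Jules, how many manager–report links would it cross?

Flor is 7 levels below Leo, and Jules is 5 levels below Leo (their lowest common manager). The shortest path runs up from Flor to Leo and back down to Jules: 7 + 5 = 12 links.

12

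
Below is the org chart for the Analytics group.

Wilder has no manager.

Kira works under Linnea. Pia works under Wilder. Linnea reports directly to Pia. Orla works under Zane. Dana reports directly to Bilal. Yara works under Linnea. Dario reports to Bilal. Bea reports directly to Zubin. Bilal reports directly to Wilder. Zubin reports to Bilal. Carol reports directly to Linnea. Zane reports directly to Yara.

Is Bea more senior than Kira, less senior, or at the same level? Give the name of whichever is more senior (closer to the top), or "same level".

Both Bea and Kira are 3 levels below Wilder.

same level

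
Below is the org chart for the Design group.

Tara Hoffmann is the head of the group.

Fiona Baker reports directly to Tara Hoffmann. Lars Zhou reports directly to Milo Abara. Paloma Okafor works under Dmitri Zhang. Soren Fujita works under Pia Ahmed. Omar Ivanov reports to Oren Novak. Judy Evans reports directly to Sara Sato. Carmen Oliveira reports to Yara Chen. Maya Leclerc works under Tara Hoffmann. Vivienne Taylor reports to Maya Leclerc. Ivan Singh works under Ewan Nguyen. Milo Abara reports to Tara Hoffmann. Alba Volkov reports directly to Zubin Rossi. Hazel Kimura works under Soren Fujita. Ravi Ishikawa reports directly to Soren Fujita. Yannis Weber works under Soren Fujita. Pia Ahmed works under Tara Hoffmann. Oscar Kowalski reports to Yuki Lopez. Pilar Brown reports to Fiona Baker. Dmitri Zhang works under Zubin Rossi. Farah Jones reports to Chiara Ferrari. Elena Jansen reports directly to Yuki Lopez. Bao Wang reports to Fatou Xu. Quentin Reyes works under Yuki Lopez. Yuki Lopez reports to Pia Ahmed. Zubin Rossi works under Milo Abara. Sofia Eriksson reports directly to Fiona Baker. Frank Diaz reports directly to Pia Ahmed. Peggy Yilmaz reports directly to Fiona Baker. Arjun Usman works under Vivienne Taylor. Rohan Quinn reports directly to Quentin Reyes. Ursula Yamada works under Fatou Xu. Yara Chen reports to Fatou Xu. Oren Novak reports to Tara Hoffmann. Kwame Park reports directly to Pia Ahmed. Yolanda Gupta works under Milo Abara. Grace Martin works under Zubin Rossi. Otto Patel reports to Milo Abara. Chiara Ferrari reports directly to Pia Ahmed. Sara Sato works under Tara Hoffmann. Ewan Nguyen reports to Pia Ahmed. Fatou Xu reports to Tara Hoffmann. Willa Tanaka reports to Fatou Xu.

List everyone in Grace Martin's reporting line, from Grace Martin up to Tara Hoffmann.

Grace Martin -> Zubin Rossi -> Milo Abara -> Tara Hoffmann

Grace Martin reports to Zubin Rossi. Zubin Rossi reports to Milo Abara. Milo Abara reports to Tara Hoffmann. Tara Hoffmann is at the top.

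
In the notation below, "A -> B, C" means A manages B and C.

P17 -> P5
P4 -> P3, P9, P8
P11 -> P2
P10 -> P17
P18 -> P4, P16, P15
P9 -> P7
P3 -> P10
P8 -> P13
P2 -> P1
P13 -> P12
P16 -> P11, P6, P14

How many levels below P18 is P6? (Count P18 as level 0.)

2

Chain from P6 up to P18: P6 → P16 → P18. That is 2 steps up, so P6 is 2 levels below P18.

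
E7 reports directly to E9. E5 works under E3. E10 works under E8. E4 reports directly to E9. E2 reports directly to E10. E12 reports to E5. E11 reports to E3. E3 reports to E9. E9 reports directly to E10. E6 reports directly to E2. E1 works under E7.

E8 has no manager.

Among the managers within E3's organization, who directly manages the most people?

Direct-report counts within E3's organization: E3 has 2; E5 has 1. The largest is 2, held by E3.

E3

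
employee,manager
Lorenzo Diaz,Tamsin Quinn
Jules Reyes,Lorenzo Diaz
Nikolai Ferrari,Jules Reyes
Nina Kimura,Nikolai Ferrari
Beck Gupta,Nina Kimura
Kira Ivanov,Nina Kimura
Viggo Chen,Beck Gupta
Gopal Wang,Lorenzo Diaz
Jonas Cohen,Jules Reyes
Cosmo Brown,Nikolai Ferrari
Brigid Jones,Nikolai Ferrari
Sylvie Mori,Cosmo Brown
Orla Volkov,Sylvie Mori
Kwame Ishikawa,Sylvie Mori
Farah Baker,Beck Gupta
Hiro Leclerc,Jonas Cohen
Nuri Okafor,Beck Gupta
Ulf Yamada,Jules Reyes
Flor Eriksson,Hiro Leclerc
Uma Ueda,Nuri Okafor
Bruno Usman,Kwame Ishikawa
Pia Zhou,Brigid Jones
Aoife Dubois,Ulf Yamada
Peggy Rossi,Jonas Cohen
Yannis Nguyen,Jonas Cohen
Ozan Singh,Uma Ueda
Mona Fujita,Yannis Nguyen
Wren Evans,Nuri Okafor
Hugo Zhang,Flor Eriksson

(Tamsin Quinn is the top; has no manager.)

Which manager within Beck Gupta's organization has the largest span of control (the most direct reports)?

Direct-report counts within Beck Gupta's organization: Beck Gupta has 3; Nuri Okafor has 2; Uma Ueda has 1. The largest is 3, held by Beck Gupta.

Beck Gupta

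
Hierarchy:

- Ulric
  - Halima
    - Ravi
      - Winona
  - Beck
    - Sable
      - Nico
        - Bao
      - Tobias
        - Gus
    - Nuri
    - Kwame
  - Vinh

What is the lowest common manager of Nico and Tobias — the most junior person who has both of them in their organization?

Nico's chain of managers is Sable, Beck, Ulric. Tobias's chain of managers is Sable, Beck, Ulric. The first manager that appears in both chains is Sable.

Sable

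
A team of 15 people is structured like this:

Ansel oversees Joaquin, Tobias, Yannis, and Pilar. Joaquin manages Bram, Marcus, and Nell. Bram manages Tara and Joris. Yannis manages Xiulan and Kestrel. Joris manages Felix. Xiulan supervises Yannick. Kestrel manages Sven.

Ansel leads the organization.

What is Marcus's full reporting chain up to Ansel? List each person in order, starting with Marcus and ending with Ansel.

Marcus reports to Joaquin. Joaquin reports to Ansel. Ansel is at the top.

Marcus -> Joaquin -> Ansel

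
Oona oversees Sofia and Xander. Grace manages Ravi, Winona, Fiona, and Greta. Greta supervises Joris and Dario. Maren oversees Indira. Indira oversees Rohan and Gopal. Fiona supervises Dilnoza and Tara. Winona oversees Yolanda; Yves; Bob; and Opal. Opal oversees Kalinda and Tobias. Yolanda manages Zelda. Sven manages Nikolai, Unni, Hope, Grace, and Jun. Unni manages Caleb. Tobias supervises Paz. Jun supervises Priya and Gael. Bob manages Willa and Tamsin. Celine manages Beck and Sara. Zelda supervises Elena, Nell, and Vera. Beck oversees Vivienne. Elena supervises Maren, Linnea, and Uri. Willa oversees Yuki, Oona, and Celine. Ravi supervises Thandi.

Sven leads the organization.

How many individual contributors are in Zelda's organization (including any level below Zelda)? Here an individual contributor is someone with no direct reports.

The people in Zelda's organization with no one reporting to them are Vera, Nell, Uri, Linnea, Gopal, Rohan. That is 6.

6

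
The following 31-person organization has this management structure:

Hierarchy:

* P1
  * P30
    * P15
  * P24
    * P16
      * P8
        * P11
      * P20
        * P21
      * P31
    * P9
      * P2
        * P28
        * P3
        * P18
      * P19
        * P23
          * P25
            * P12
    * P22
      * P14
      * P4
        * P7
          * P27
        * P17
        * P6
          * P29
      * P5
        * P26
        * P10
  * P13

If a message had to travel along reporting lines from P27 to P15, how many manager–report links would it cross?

7

P27 is 5 levels below P1, and P15 is 2 levels below P1 (their lowest common manager). The shortest path runs up from P27 to P1 and back down to P15: 5 + 2 = 7 links.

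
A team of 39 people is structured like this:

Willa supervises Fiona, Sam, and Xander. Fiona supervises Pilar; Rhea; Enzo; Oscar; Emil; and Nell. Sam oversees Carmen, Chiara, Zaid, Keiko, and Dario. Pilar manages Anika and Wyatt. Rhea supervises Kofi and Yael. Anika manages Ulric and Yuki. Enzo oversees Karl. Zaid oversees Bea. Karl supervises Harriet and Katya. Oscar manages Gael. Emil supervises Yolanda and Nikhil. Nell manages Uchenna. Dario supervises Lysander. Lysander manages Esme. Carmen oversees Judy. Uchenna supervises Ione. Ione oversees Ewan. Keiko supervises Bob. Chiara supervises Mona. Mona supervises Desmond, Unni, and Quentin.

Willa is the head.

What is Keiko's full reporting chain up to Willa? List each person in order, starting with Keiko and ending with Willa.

Keiko -> Sam -> Willa

Keiko reports to Sam. Sam reports to Willa. Willa is at the top.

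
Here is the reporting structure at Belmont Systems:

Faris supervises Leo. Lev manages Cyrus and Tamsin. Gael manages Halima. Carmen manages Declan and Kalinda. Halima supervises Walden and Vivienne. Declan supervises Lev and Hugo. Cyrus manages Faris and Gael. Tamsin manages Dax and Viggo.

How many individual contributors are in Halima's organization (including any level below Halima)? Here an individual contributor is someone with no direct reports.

2

The people in Halima's organization with no one reporting to them are Walden, Vivienne. That is 2.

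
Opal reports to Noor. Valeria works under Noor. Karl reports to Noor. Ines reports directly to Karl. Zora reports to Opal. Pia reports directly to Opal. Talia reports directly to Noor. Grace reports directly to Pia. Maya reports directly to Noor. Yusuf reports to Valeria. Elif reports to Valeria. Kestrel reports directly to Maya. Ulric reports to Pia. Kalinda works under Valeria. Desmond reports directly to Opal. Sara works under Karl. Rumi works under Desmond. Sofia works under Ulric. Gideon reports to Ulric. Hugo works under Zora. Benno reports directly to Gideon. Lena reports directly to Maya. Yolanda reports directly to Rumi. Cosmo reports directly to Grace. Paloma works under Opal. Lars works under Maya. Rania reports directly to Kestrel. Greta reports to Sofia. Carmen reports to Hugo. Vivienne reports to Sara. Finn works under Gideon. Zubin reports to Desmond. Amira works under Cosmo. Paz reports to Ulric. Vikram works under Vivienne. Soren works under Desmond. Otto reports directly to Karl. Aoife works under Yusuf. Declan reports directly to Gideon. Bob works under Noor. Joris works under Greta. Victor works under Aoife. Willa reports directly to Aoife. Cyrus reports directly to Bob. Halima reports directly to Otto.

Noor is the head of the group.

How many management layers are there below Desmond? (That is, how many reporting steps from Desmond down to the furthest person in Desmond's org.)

The longest chain under Desmond runs Desmond → Rumi → Yolanda, which is 2 levels below Desmond.

2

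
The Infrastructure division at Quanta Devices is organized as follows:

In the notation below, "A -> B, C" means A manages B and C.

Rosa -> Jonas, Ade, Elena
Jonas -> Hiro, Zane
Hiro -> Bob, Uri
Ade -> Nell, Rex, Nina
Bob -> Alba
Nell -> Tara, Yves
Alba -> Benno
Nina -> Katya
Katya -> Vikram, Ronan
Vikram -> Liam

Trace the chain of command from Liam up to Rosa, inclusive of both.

Liam -> Vikram -> Katya -> Nina -> Ade -> Rosa

Liam reports to Vikram. Vikram reports to Katya. Katya reports to Nina. Nina reports to Ade. Ade reports to Rosa. Rosa is at the top.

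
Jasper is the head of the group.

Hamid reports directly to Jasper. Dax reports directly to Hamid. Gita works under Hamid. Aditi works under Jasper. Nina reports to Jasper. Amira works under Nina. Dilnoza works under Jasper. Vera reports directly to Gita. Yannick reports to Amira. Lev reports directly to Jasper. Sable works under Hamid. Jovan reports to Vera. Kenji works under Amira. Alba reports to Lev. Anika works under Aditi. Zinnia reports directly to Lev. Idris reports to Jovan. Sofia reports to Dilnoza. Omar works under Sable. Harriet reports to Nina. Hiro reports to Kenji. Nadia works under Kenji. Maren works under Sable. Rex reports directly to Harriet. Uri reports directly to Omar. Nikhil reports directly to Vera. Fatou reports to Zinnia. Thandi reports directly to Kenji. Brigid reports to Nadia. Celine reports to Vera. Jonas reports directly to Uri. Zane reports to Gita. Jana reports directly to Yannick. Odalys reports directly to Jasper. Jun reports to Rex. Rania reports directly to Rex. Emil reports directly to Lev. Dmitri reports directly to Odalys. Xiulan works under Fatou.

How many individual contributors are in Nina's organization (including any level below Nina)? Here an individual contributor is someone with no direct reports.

The people in Nina's organization with no one reporting to them are Rania, Jun, Thandi, Brigid, Hiro, Jana. That is 6.

6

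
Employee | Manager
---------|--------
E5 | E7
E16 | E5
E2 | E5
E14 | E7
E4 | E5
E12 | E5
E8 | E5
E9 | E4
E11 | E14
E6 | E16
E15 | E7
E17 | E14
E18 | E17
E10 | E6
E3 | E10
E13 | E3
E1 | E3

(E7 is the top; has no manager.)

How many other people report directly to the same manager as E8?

4

E8 reports to E5. E5's other direct reports are E16, E2, E4, E12 — 4 peers.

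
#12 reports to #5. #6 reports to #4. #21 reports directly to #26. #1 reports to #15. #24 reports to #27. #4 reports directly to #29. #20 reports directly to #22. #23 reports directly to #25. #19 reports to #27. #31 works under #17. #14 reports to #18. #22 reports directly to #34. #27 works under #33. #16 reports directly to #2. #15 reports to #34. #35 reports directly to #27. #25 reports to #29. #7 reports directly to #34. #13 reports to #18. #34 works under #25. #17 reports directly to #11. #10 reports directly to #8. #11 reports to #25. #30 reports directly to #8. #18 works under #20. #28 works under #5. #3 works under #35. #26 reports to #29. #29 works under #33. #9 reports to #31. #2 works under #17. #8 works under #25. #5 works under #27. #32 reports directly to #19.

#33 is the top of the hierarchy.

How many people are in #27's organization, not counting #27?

8

#27 directly manages #5, #24, #35, #19. Under #5: #12, #28 (2). #24 has no reports. Under #35: #3 (1). Under #19: #32 (1). So #27's organization is 4 direct reports plus everyone under them: 3 + 1 + 2 + 2 = 8.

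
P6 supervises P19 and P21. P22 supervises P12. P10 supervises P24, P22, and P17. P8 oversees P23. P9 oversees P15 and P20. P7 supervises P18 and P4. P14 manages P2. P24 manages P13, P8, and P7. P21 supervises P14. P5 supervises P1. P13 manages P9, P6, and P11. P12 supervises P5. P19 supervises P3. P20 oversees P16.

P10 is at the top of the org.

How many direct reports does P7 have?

2

P7 directly manages P4, P18. That is 2 direct reports.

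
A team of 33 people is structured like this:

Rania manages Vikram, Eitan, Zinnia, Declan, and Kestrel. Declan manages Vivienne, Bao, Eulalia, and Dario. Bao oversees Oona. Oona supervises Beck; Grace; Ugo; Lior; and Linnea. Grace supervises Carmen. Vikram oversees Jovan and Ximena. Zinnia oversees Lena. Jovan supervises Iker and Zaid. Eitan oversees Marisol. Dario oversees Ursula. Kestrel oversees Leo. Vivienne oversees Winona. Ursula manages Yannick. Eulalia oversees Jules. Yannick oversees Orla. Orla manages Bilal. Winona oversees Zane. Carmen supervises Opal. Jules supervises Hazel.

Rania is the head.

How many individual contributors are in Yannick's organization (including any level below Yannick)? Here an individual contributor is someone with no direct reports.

The only person in Yannick's organization with no one reporting to them is Bilal. That is 1.

1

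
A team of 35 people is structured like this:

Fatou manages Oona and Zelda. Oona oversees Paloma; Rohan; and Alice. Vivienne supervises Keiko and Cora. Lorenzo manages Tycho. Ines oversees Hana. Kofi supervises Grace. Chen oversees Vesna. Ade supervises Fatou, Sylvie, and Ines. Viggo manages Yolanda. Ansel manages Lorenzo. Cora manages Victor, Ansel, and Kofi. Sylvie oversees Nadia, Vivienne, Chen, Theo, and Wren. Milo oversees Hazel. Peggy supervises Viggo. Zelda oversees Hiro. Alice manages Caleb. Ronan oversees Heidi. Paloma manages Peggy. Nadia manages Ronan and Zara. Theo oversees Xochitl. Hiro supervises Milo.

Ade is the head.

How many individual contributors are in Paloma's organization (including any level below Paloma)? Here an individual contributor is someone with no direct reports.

The only person in Paloma's organization with no one reporting to them is Yolanda. That is 1.

1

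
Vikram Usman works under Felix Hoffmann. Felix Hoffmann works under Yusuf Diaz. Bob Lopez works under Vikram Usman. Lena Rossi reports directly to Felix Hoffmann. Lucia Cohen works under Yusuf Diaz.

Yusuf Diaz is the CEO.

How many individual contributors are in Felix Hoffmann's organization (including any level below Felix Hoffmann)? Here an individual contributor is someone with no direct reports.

The people in Felix Hoffmann's organization with no one reporting to them are Lena Rossi, Bob Lopez. That is 2.

2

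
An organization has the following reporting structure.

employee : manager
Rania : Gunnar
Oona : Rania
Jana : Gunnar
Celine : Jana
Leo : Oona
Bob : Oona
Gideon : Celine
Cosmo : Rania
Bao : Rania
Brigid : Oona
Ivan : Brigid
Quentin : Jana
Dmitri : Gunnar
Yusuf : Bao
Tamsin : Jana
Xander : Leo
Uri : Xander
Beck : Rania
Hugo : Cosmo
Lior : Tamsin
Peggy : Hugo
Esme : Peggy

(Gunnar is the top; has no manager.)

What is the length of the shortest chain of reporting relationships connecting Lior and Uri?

Lior is 3 levels below Gunnar, and Uri is 5 levels below Gunnar (their lowest common manager). The shortest path runs up from Lior to Gunnar and back down to Uri: 3 + 5 = 8 links.

8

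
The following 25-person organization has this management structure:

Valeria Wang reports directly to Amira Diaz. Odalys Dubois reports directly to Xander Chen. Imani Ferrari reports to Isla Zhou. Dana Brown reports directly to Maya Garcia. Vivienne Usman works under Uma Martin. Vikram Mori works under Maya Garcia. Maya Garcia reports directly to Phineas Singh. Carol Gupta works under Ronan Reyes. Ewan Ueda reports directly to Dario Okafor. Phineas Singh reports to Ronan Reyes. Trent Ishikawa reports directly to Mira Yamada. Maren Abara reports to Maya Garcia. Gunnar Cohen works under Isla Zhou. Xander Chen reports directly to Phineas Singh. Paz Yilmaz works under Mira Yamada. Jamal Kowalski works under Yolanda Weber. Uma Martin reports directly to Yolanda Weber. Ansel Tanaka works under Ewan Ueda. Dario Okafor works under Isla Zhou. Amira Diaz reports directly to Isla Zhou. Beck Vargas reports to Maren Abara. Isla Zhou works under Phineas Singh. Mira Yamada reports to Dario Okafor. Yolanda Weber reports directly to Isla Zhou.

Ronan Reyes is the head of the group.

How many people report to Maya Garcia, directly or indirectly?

Maya Garcia directly manages Dana Brown, Maren Abara, Vikram Mori. Dana Brown has no reports. Under Maren Abara: Beck Vargas (1). Vikram Mori has no reports. So Maya Garcia's organization is 3 direct reports plus everyone under them: 1 + 2 + 1 = 4.

4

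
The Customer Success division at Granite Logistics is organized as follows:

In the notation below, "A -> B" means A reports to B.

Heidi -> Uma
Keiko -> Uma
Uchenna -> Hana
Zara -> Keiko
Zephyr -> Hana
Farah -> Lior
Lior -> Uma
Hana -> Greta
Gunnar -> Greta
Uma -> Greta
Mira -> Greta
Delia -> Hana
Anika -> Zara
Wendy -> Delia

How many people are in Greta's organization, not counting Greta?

14

Greta directly manages Hana, Uma, Mira, Gunnar. Under Hana: Delia, Wendy, Zephyr, Uchenna (4). Under Uma: Heidi, Lior, Farah, Keiko, Zara, Anika (6). Mira has no reports. Gunnar has no reports. So Greta's organization is 4 direct reports plus everyone under them: 5 + 7 + 1 + 1 = 14.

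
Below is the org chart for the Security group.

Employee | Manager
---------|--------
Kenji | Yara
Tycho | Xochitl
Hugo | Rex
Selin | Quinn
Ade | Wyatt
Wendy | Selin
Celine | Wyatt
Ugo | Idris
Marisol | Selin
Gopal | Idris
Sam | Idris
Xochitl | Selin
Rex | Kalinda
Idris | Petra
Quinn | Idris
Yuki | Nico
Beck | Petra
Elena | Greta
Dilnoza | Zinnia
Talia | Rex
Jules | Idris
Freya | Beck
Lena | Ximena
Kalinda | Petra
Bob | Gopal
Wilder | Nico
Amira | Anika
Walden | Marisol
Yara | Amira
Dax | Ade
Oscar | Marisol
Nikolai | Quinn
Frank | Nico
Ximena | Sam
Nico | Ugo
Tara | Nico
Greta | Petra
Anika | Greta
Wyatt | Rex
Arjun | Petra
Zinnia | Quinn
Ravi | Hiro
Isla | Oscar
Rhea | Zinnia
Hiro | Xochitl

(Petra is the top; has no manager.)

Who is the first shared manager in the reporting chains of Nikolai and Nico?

Idris

Nikolai's chain of managers is Quinn, Idris, Petra. Nico's chain of managers is Ugo, Idris, Petra. The first manager that appears in both chains is Idris.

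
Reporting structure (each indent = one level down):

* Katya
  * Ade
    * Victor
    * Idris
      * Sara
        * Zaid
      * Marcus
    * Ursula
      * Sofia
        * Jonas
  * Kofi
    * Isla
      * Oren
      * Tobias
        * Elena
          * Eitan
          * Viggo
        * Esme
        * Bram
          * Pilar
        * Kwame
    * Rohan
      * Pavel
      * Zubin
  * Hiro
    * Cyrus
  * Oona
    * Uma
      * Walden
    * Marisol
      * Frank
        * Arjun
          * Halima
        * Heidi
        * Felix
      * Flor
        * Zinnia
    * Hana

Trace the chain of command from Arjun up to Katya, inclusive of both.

Arjun -> Frank -> Marisol -> Oona -> Katya

Arjun reports to Frank. Frank reports to Marisol. Marisol reports to Oona. Oona reports to Katya. Katya is at the top.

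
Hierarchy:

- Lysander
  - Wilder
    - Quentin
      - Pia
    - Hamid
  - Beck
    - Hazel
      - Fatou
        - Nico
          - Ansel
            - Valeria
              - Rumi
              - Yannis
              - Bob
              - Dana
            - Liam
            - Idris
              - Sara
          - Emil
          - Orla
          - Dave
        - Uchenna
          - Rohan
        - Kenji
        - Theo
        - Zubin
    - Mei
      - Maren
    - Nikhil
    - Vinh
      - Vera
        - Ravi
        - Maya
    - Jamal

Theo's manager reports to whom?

Theo reports to Fatou, and Fatou reports to Hazel. So Theo's skip-level manager is Hazel.

Hazel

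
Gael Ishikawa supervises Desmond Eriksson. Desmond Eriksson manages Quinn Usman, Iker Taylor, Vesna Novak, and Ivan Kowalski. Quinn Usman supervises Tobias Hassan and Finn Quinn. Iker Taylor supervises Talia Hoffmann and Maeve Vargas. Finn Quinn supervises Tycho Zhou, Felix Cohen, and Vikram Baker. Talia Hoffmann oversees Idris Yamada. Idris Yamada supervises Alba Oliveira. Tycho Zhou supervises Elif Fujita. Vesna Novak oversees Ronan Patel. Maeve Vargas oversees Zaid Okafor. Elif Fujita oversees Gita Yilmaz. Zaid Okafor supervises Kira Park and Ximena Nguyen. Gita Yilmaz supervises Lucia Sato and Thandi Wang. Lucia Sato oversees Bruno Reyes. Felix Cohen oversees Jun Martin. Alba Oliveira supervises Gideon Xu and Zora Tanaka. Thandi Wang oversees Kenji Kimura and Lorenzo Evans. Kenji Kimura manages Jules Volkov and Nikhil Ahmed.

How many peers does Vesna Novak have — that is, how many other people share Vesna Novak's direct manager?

Vesna Novak reports to Desmond Eriksson. Desmond Eriksson's other direct reports are Quinn Usman, Iker Taylor, Ivan Kowalski — 3 peers.

3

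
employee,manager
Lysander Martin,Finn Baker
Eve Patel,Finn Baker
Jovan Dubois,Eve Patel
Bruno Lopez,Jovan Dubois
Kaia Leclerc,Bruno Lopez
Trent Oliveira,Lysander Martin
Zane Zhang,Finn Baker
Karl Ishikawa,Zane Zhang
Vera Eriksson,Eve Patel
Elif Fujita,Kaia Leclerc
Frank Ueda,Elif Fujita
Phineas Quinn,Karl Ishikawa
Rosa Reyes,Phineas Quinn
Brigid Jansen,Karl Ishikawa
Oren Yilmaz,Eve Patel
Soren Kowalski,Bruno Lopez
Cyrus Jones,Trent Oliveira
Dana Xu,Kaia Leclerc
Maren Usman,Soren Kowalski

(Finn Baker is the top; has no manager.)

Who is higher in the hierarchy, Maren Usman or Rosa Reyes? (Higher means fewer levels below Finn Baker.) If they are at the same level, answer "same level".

Rosa Reyes

Maren Usman is 5 levels below Finn Baker; Rosa Reyes is 4. Rosa Reyes is higher.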